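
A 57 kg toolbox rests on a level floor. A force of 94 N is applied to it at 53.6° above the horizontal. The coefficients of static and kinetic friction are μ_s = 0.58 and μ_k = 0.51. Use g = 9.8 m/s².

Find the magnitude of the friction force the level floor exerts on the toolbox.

f ≈ 55.8 N

The vertical component of P reduces the normal force: N = m g − P sin α = 558.6 − 75.66 = 482.9 N.
Horizontally, friction must balance P cos α = 55.78 N.
μ_s N = 0.58 × 482.9 = 280.1 N.
55.78 ≤ 280.1 N → static; friction equals the required 55.8 N.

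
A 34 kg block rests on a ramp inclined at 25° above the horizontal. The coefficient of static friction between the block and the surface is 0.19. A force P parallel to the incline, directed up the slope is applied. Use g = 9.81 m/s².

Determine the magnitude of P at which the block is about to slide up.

P ≈ 198 N

At impending motion up the slope, friction acts down-slope at its limit: f = μ_s N.
P is parallel to the surface, so N = m g cos θ = 302 N.
Along the incline: P = m g sin θ + μ_s N = 141 + 0.19×302 = 198 N.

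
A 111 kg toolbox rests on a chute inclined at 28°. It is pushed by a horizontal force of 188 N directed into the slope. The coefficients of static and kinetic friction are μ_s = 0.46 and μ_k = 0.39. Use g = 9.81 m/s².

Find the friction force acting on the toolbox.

The horizontal push has a component P sin θ into the surface, so N = m g cos θ + P sin θ = 961.5 + 88.26 = 1050 N.
Along the incline, the net driving force (taking up-slope positive) is P cos θ − m g sin θ = 166 − 511.2 = -345.2 N, so equilibrium requires friction f = 345.2 N (up-slope).
Maximum static friction: μ_s N = 0.46 × 1050 = 482.9 N.
Since 345.2 N is within the 482.9 N limit, the toolbox stays put and friction is exactly 345 N.

f ≈ 345 N (up the incline)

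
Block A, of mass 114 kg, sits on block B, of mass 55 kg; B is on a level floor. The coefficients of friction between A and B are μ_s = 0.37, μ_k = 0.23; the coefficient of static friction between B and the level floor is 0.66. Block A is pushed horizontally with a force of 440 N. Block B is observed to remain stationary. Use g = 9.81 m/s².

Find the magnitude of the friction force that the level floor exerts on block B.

Normal force at the A–B interface: N₁ = m_A g = 1118 N.
Maximum static friction on A from B: μ_s N₁ = 0.37×1118 = 413.8 N.
P = 440 N exceeds that limit, so A slips over B and the interface friction becomes kinetic: f₁ = μ_k N₁ = 0.23×1118 = 257 N.
B experiences an equal 257 N forward from A (third law). B is in equilibrium, so the floor supplies f₂ = 257 N of static friction (limit μ_s(m_A+m_B)g = 1094 N, not exceeded).

f ≈ 257 N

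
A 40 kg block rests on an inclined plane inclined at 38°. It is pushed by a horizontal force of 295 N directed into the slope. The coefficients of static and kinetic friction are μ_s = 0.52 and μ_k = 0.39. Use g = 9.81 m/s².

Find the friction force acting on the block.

f ≈ 9.12 N (up the incline)

Normal direction: N = m g cos θ + P sin θ = 490.8 N.
Along the incline, the net driving force (taking up-slope positive) is P cos θ − m g sin θ = 232.5 − 241.6 = -9.122 N, so equilibrium requires friction f = 9.122 N (up-slope).
The limit of static friction is μ_s N = 255.2 N.
Since 9.122 N is within the 255.2 N limit, the block stays put and friction is exactly 9.12 N.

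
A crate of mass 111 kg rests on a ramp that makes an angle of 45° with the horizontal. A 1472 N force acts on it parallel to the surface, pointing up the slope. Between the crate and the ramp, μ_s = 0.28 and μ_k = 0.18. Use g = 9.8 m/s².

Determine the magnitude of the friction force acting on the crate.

f ≈ 138 N (down the incline)

Perpendicular to the surface, N = m g cos θ = 111·9.8·cos 45° = 769.2 N.
The friction needed for equilibrium is m g sin θ − P = 769.2 − 1472 = -702.8 N, measured positive up-slope.
Static friction can supply at most μ_s N = 215.4 N.
|-702.8| exceeds 215.4 N, so the crate slips up-slope; friction is kinetic, f = μ_k N = 0.18×769.2 = 138 N.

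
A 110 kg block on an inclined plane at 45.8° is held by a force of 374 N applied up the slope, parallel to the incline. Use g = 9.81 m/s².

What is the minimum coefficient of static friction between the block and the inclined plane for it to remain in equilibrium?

μ_s,min ≈ 0.531

N = m g cos θ = 752.3 N.
Friction must make up the shortfall along the incline: f = m g sin θ − P = 773.6 − 374 = 399.6 N.
At the threshold f = μ_s N, so μ_s,min = 399.6/752.3 = 0.531.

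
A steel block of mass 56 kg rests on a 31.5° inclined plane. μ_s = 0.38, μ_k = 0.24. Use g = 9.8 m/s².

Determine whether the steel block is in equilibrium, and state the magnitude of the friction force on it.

f ≈ 112 N

N = m g cos θ = 468 N.
Down-slope weight component: m g sin θ = 287 N.
μ_s N = 178 N.
287 > 178 N, so it slides; kinetic friction f = μ_k N = 0.24×468 = 112 N.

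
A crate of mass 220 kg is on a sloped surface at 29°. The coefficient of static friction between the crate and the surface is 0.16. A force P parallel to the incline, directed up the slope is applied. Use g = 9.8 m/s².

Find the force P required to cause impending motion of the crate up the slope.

At impending motion up the slope, friction acts down-slope at its limit: f = μ_s N.
P is parallel to the surface, so N = m g cos θ = 1890 N.
Along the incline: P = m g sin θ + μ_s N = 1050 + 0.16×1890 = 1350 N.

P ≈ 1350 N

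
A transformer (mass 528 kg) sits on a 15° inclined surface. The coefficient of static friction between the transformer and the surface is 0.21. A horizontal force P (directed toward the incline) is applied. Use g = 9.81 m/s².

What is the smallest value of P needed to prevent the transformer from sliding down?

The transformer tends to slide down (tan θ > μ_s), so at the point of impending slip friction acts up-slope at its limit: f = μ_s N.
Perpendicular to the incline: N = m g cos θ + P sin θ.
Along the incline: P cos θ + μ_s N = m g sin θ, i.e. P cos θ + μ_s (m g cos θ + P sin θ) = m g sin θ.
Solving, P (cos θ + μ_s sin θ) = m g (sin θ − μ_s cos θ), so P = 5180×0.05597/1.02 = 284 N.

P_min ≈ 284 N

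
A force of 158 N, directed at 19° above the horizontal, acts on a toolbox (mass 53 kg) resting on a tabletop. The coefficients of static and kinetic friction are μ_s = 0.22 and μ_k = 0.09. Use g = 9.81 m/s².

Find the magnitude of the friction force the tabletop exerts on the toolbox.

N = m g − P sin α = 519.9 − 158×sin 19° = 468.5 N.
Horizontally, friction must balance P cos α = 149.4 N.
The static-friction limit is μ_s N = 103.1 N.
149.4 > 103.1 N → the toolbox slides; f = μ_k N = 0.09×468.5 = 42.2 N.

f ≈ 42.2 N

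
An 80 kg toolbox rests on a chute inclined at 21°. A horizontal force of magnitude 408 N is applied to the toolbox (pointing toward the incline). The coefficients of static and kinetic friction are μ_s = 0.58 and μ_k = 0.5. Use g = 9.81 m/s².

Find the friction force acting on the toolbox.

Normal direction: N = m g cos θ + P sin θ = 878.9 N.
Parallel to the incline: P cos θ − m g sin θ = 380.9 − 281.2 = 99.65 N; the friction needed to balance this is 99.65 N acting down the slope.
Maximum static friction: μ_s N = 0.58 × 878.9 = 509.8 N.
Since 99.65 N is within the 509.8 N limit, the toolbox stays put and friction is exactly 99.7 N.

f ≈ 99.7 N (down the incline)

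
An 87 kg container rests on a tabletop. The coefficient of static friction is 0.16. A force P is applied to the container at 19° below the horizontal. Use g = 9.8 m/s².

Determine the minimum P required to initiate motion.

N = m g + P sin α (the push presses the container into the tabletop).
At impending slip, P cos α = μ_s N = μ_s (m g + P sin α).
Solving: P (cos α − μ_s sin α) = μ_s m g → P = 0.16×853/(cos 19° − 0.16 sin 19°) = 136/0.8934 = 153 N.

P ≈ 153 N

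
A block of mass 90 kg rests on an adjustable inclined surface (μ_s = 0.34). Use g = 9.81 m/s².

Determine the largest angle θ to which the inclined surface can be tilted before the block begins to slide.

At the slip threshold, m g sin θ = μ_s · m g cos θ, so tan θ = μ_s.
θ_max = arctan(0.34) = 18.8°.

θ_max ≈ 18.8°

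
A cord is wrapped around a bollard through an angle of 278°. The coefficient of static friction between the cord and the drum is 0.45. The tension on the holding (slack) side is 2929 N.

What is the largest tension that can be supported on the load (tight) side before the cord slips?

T_max ≈ 26000 N

At impending slip the capstan equation gives T₂/T₁ = e^{μβ} with β in radians.
β = 278° × π/180 = 4.852 rad.
e^{μβ} = e^{0.45×4.852} = 8.876.
T₂ = T₁ · e^{μβ} = 2929 × 8.876 = 26000 N.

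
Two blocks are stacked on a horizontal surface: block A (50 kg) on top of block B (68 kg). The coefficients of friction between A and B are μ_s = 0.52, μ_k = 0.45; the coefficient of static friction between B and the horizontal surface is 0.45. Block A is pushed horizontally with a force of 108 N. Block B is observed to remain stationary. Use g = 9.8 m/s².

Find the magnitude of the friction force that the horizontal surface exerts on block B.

Between the blocks, N₁ = m_A g = 490 N.
Maximum static friction on A from B: μ_s N₁ = 0.52×490 = 254.8 N.
Since P = 108 N ≤ 254.8 N, A does not slip on B; friction on A equals P = 108 N.
B experiences an equal 108 N forward from A (third law). B is in equilibrium, so the floor supplies f₂ = 108 N of static friction (limit μ_s(m_A+m_B)g = 520.4 N, not exceeded).

f ≈ 108 N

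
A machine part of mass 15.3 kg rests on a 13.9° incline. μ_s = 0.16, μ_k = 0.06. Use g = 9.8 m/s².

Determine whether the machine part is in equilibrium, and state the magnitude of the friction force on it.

f ≈ 8.73 N

N = m g cos θ = 146 N.
Down-slope weight component: m g sin θ = 36 N.
μ_s N = 23.3 N.
36 > 23.3 N, so it slides; kinetic friction f = μ_k N = 0.06×146 = 8.73 N.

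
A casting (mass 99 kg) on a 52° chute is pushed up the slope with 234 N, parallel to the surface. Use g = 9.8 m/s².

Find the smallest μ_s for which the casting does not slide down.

N = m g cos θ = 597.3 N.
Friction must make up the shortfall along the incline: f = m g sin θ − P = 764.5 − 234 = 530.5 N.
At the threshold f = μ_s N, so μ_s,min = 530.5/597.3 = 0.888.

μ_s,min ≈ 0.888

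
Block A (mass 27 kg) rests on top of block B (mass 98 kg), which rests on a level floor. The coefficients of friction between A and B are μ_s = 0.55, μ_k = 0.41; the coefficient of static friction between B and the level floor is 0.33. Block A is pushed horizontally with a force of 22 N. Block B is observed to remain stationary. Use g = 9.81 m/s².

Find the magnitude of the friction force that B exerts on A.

Between the blocks, N₁ = m_A g = 264.9 N.
So the A–B interface can sustain at most μ_s N₁ = 145.7 N of static friction.
Since P = 22 N ≤ 145.7 N, A does not slip on B; friction on A equals P = 22 N.
B experiences an equal 22 N forward from A (third law). B is in equilibrium, so the floor supplies f₂ = 22 N of static friction (limit μ_s(m_A+m_B)g = 404.7 N, not exceeded).

f ≈ 22 N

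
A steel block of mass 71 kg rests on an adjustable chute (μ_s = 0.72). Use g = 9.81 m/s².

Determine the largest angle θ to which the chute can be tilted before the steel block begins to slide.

θ_max ≈ 35.8°

At the slip threshold, m g sin θ = μ_s · m g cos θ, so tan θ = μ_s.
θ_max = arctan(0.72) = 35.8°.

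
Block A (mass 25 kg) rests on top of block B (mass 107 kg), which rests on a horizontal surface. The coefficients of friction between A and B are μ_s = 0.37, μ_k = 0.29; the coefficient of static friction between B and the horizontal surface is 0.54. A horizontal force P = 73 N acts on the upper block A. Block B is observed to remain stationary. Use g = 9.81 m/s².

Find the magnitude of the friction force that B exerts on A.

The normal force B exerts on A is simply A's weight, N₁ = 245.2 N.
Maximum static friction on A from B: μ_s N₁ = 0.37×245.2 = 90.74 N.
P = 73 N is within that limit, so A and B move together (both at rest); the A–B friction is simply f₁ = P = 73 N.
B experiences an equal 73 N forward from A (third law). B is in equilibrium, so the floor supplies f₂ = 73 N of static friction (limit μ_s(m_A+m_B)g = 699.3 N, not exceeded).

f ≈ 73 N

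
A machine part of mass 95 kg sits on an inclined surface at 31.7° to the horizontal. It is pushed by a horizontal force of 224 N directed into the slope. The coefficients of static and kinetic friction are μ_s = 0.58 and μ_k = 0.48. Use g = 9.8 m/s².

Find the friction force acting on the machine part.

The horizontal push has a component P sin θ into the surface, so N = m g cos θ + P sin θ = 792.1 + 117.7 = 909.8 N.
Parallel to the incline: P cos θ − m g sin θ = 190.6 − 489.2 = -298.6 N; the friction needed to balance this is 298.6 N acting up the slope.
Maximum static friction: μ_s N = 0.58 × 909.8 = 527.7 N.
Since 298.6 N is within the 527.7 N limit, the machine part stays put and friction is exactly 299 N.

f ≈ 299 N (up the incline)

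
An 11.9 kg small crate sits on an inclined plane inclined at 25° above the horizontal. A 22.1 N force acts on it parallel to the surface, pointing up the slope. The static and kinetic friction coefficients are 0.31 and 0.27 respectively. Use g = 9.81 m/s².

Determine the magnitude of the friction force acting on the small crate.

The normal reaction is N = m g cos θ = 105.8 N.
The friction needed for equilibrium is m g sin θ − P = 49.34 − 22.1 = 27.24 N, measured positive up-slope.
Maximum static friction available: μ_s N = 0.31 × 105.8 = 32.8 N.
Since |27.24| ≤ 32.8 N, static friction is sufficient; f equals the required value, not μ_s N.

f ≈ 27.2 N (up the incline)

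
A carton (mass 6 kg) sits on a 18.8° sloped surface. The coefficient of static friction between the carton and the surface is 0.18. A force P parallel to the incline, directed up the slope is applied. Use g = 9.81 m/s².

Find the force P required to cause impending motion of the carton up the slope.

At impending motion up the slope, friction acts down-slope at its limit: f = μ_s N.
P is parallel to the surface, so N = m g cos θ = 55.7 N.
Along the incline: P = m g sin θ + μ_s N = 19 + 0.18×55.7 = 29 N.

P ≈ 29 N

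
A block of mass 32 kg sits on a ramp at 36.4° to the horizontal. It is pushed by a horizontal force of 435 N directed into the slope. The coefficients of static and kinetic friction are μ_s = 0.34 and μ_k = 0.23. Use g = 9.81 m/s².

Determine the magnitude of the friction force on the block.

f ≈ 164 N (down the incline)

Normal direction: N = m g cos θ + P sin θ = 510.8 N.
Along the incline, the net driving force (taking up-slope positive) is P cos θ − m g sin θ = 350.1 − 186.3 = 163.8 N, so equilibrium requires friction f = -163.8 N (down-slope).
Maximum static friction: μ_s N = 0.34 × 510.8 = 173.7 N.
Since 163.8 N is within the 173.7 N limit, the block stays put and friction is exactly 164 N.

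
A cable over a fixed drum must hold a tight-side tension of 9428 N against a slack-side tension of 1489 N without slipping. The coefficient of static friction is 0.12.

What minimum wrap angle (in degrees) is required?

β_min ≈ 881°

T₂/T₁ = e^{μβ} → β = ln(T₂/T₁)/μ.
β = ln(9428/1489)/0.12 = 1.846/0.12 = 15.38 rad.
In degrees: β = 15.38 × 180/π = 881°.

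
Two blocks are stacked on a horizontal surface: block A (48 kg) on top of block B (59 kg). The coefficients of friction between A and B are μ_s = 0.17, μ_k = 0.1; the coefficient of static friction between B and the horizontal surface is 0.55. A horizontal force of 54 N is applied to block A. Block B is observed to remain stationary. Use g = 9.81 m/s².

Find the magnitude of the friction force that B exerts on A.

f ≈ 54 N

The normal force B exerts on A is simply A's weight, N₁ = 470.9 N.
So the A–B interface can sustain at most μ_s N₁ = 80.05 N of static friction.
Since P = 54 N ≤ 80.05 N, A does not slip on B; friction on A equals P = 54 N.
By Newton's third law B feels 54 N forward from A. With B stationary, the floor's static friction on B balances it: f₂ = 54 N (well within μ_s(m_A+m_B)g = 577.3 N).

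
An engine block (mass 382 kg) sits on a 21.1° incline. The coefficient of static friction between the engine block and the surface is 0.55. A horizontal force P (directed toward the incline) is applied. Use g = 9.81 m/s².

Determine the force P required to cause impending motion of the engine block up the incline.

At impending motion up the slope, friction acts down-slope at its limit: f = μ_s N.
Perpendicular to the incline: N = m g cos θ + P sin θ.
Along the incline: P cos θ = m g sin θ + μ_s N = m g sin θ + μ_s (m g cos θ + P sin θ).
Solving, P (cos θ − μ_s sin θ) = m g (sin θ + μ_s cos θ), so P = 382×9.81×(sin 21.1° + 0.55 cos 21.1°)/(cos 21.1° − 0.55 sin 21.1°) = 3750×0.8731/0.735 = 4450 N.

P ≈ 4450 N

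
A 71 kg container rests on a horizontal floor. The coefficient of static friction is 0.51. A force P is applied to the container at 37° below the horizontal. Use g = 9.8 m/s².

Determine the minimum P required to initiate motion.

P ≈ 722 N

N = m g + P sin α (the push presses the container into the horizontal floor).
At impending slip, P cos α = μ_s N = μ_s (m g + P sin α).
Solving: P (cos α − μ_s sin α) = μ_s m g → P = 0.51×696/(cos 37° − 0.51 sin 37°) = 355/0.4917 = 722 N.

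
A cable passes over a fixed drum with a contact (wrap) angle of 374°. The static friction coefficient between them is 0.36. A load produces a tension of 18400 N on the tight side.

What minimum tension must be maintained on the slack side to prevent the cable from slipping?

T_min ≈ 1750 N

Capstan equation at impending slip: T_tight/T_slack = e^{μβ}.
β = 374° = 6.528 rad; e^{μβ} = e^{0.36×6.528} = 10.48.
T_slack = T_tight / e^{μβ} = 18400 / 10.48 = 1750 N.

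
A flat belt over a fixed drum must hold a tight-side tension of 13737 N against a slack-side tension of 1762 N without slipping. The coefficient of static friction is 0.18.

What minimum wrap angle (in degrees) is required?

β_min ≈ 654°

T₂/T₁ = e^{μβ} → β = ln(T₂/T₁)/μ.
β = ln(13737/1762)/0.18 = 2.054/0.18 = 11.41 rad.
In degrees: β = 11.41 × 180/π = 654°.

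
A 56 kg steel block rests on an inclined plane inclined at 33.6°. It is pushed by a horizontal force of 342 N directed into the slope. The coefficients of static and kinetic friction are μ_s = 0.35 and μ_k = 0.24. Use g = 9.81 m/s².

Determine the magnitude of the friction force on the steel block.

Normal direction: N = m g cos θ + P sin θ = 646.8 N.
Parallel to the incline: P cos θ − m g sin θ = 284.9 − 304 = -19.15 N; the friction needed to balance this is 19.15 N acting up the slope.
The limit of static friction is μ_s N = 226.4 N.
Since 19.15 N is within the 226.4 N limit, the steel block stays put and friction is exactly 19.2 N.

f ≈ 19.2 N (up the incline)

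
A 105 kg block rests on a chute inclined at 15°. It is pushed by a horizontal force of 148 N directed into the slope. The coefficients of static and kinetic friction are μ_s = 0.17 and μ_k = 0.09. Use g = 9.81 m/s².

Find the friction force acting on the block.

Normal direction: N = m g cos θ + P sin θ = 1033 N.
Parallel to the incline: P cos θ − m g sin θ = 143 − 266.6 = -123.6 N; the friction needed to balance this is 123.6 N acting up the slope.
The limit of static friction is μ_s N = 175.7 N.
Since 123.6 N is within the 175.7 N limit, the block stays put and friction is exactly 124 N.

f ≈ 124 N (up the incline)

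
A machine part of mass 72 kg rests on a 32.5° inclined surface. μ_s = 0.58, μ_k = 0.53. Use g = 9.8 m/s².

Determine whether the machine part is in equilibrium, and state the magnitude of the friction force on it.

f ≈ 315 N

N = m g cos θ = 595 N.
Down-slope weight component: m g sin θ = 379 N.
μ_s N = 345 N.
379 > 345 N, so it slides; kinetic friction f = μ_k N = 0.53×595 = 315 N.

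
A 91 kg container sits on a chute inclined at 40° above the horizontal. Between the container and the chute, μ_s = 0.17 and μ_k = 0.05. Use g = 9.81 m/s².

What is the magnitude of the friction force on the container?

The normal reaction is N = m g cos θ = 683.9 N.
Along the slope the weight component is m g sin θ = 573.8 N; friction must supply exactly this, acting up-slope.
Maximum static friction available: μ_s N = 0.17 × 683.9 = 116.3 N.
|573.8| exceeds 116.3 N, so the container slips down-slope; friction is kinetic, f = μ_k N = 0.05×683.9 = 34.2 N.

f ≈ 34.2 N (up the incline)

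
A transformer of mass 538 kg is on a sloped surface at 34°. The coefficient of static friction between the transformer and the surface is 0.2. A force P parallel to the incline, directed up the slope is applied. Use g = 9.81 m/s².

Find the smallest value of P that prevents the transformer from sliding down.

P_min ≈ 2080 N

The transformer tends to slide down (tan θ > μ_s), so at the point of impending slip friction acts up-slope at its limit: f = μ_s N.
P is parallel to the surface, so N = m g cos θ = 4380 N.
Along the incline: P + μ_s N = m g sin θ, so P = 2950 − 0.2×4380 = 2080 N.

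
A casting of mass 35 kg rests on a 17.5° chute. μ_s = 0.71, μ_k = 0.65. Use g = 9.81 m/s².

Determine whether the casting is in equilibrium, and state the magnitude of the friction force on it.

N = m g cos θ = 327 N.
Down-slope weight component: m g sin θ = 103 N.
μ_s N = 232 N.
103 ≤ 232 N, so it stays put; friction = 103 N.

f ≈ 103 N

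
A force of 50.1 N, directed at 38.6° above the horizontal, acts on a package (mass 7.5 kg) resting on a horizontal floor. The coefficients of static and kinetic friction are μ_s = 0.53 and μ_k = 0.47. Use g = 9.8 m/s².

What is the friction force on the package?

The vertical component of P reduces the normal force: N = m g − P sin α = 73.5 − 31.26 = 42.24 N.
Horizontally, friction must balance P cos α = 39.15 N.
The static-friction limit is μ_s N = 22.39 N.
39.15 > 22.39 N → the package slides; f = μ_k N = 0.47×42.24 = 19.9 N.

f ≈ 19.9 N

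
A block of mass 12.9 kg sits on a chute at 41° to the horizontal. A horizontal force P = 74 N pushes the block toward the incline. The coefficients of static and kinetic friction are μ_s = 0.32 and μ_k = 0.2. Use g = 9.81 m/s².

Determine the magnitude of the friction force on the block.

Resolve perpendicular to the incline: N = m g cos θ + P sin θ = 12.9×9.81×cos 41° + 74×sin 41° = 144.1 N.
Along the incline, the net driving force (taking up-slope positive) is P cos θ − m g sin θ = 55.85 − 83.02 = -27.18 N, so equilibrium requires friction f = 27.18 N (up-slope).
Maximum static friction: μ_s N = 0.32 × 144.1 = 46.1 N.
|f_req| = 27.18 ≤ 46.1 N → the block is in equilibrium; friction equals the required value.

f ≈ 27.2 N (up the incline)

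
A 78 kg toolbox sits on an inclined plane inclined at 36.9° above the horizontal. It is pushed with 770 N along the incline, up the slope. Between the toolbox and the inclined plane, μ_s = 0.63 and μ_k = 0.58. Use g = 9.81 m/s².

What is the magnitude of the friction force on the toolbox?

f ≈ 311 N (down the incline)

The normal reaction is N = m g cos θ = 611.9 N.
Parallel to the incline, ΣF = 0 gives f = m g sin θ − P = 459.4 − 770 = -310.6 N (up-slope positive).
Static friction can supply at most μ_s N = 385.5 N.
Since |-310.6| ≤ 385.5 N, static friction is sufficient; f equals the required value, not μ_s N.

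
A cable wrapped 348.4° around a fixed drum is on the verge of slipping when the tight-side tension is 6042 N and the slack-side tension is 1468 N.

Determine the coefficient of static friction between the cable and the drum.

μ ≈ 0.233

T₂/T₁ = e^{μβ} → μ = ln(T₂/T₁)/β.
β = 348.4° = 6.081 rad.
μ = ln(6042/1468)/6.081 = ln(4.116)/6.081 = 0.233.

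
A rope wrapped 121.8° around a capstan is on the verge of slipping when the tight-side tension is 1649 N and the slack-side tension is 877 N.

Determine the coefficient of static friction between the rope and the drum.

μ ≈ 0.297

T₂/T₁ = e^{μβ} → μ = ln(T₂/T₁)/β.
β = 121.8° = 2.126 rad.
μ = ln(1649/877)/2.126 = ln(1.88)/2.126 = 0.297.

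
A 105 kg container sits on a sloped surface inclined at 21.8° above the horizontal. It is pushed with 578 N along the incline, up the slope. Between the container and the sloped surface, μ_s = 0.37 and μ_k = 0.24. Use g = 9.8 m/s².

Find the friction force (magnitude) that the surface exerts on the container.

f ≈ 196 N (down the incline)

Perpendicular to the surface, N = m g cos θ = 105·9.8·cos 21.8° = 955.4 N.
The friction needed for equilibrium is m g sin θ − P = 382.1 − 578 = -195.9 N, measured positive up-slope.
The static-friction ceiling is μ_s N = 0.37 × 955.4 = 353.5 N.
Since |-195.9| ≤ 353.5 N, no slip — friction simply equals what equilibrium demands.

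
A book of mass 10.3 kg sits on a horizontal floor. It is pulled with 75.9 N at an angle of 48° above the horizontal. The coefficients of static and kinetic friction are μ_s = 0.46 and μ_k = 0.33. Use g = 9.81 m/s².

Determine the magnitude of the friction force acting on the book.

f ≈ 14.7 N

Vertical equilibrium gives N = m g − P sin α = 44.64 N.
The horizontal driving force is P cos α = 50.79 N, so equilibrium needs friction f = 50.79 N.
The static-friction limit is μ_s N = 20.53 N.
The required friction exceeds μ_s N, so the book moves and f = μ_k N = 14.7 N.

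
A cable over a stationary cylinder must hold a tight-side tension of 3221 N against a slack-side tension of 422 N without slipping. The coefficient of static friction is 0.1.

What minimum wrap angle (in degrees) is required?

β_min ≈ 1160°

T₂/T₁ = e^{μβ} → β = ln(T₂/T₁)/μ.
β = ln(3221/422)/0.1 = 2.032/0.1 = 20.32 rad.
In degrees: β = 20.32 × 180/π = 1160°.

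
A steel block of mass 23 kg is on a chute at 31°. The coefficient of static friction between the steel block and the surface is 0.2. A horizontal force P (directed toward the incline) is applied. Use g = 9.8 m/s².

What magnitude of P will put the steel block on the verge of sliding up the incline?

P ≈ 205 N

At impending motion up the slope, friction acts down-slope at its limit: f = μ_s N.
Perpendicular to the incline: N = m g cos θ + P sin θ.
Along the incline: P cos θ = m g sin θ + μ_s N = m g sin θ + μ_s (m g cos θ + P sin θ).
Solving, P (cos θ − μ_s sin θ) = m g (sin θ + μ_s cos θ), so P = 23×9.8×(sin 31° + 0.2 cos 31°)/(cos 31° − 0.2 sin 31°) = 225×0.6865/0.7542 = 205 N.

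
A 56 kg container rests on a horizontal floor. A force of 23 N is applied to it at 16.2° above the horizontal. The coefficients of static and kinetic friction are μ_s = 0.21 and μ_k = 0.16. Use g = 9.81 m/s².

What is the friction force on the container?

f ≈ 22.1 N

Vertical equilibrium gives N = m g − P sin α = 542.9 N.
The horizontal driving force is P cos α = 22.09 N, so equilibrium needs friction f = 22.09 N.
The static-friction limit is μ_s N = 114 N.
Since 22.09 N does not exceed the limit, the container stays at rest and f = 22.1 N.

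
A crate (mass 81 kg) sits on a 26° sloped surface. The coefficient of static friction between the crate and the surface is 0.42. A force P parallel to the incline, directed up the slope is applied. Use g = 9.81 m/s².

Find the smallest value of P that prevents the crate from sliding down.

P_min ≈ 48.4 N

The crate tends to slide down (tan θ > μ_s), so at the point of impending slip friction acts up-slope at its limit: f = μ_s N.
P is parallel to the surface, so N = m g cos θ = 714 N.
Along the incline: P + μ_s N = m g sin θ, so P = 348 − 0.42×714 = 48.4 N.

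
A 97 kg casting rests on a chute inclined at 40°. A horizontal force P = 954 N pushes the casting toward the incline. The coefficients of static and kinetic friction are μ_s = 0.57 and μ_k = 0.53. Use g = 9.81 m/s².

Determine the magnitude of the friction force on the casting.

f ≈ 119 N (down the incline)

The horizontal push has a component P sin θ into the surface, so N = m g cos θ + P sin θ = 728.9 + 613.2 = 1342 N.
Parallel to the incline: P cos θ − m g sin θ = 730.8 − 611.7 = 119.1 N; the friction needed to balance this is 119.1 N acting down the slope.
Maximum static friction: μ_s N = 0.57 × 1342 = 765 N.
Since 119.1 N is within the 765 N limit, the casting stays put and friction is exactly 119 N.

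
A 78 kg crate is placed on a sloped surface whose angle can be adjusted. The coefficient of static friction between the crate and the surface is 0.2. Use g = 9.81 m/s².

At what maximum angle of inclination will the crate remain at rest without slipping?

θ_max ≈ 11.3°

At the slip threshold, m g sin θ = μ_s · m g cos θ, so tan θ = μ_s.
θ_max = arctan(0.2) = 11.3°.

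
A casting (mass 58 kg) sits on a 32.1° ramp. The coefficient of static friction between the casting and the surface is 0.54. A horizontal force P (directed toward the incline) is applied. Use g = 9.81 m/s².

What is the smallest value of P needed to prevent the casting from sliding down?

P_min ≈ 37.1 N

The casting tends to slide down (tan θ > μ_s), so at the point of impending slip friction acts up-slope at its limit: f = μ_s N.
Perpendicular to the incline: N = m g cos θ + P sin θ.
Along the incline: P cos θ + μ_s N = m g sin θ, i.e. P cos θ + μ_s (m g cos θ + P sin θ) = m g sin θ.
Solving, P (cos θ + μ_s sin θ) = m g (sin θ − μ_s cos θ), so P = 569×0.07395/1.134 = 37.1 N.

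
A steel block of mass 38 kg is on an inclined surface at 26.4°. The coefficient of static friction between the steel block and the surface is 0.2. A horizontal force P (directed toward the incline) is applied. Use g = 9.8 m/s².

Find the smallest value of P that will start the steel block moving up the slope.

P ≈ 288 N

At impending motion up the slope, friction acts down-slope at its limit: f = μ_s N.
Perpendicular to the incline: N = m g cos θ + P sin θ.
Along the incline: P cos θ = m g sin θ + μ_s N = m g sin θ + μ_s (m g cos θ + P sin θ).
Solving, P (cos θ − μ_s sin θ) = m g (sin θ + μ_s cos θ), so P = 38×9.8×(sin 26.4° + 0.2 cos 26.4°)/(cos 26.4° − 0.2 sin 26.4°) = 372×0.6238/0.8068 = 288 N.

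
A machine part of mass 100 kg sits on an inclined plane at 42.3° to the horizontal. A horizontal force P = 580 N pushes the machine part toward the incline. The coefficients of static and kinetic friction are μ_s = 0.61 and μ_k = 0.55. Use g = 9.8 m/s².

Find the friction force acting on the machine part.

f ≈ 231 N (up the incline)

Resolve perpendicular to the incline: N = m g cos θ + P sin θ = 100×9.8×cos 42.3° + 580×sin 42.3° = 1115 N.
Along the incline, the net driving force (taking up-slope positive) is P cos θ − m g sin θ = 429 − 659.6 = -230.6 N, so equilibrium requires friction f = 230.6 N (up-slope).
Maximum static friction: μ_s N = 0.61 × 1115 = 680.3 N.
|f_req| = 230.6 ≤ 680.3 N → the machine part is in equilibrium; friction equals the required value.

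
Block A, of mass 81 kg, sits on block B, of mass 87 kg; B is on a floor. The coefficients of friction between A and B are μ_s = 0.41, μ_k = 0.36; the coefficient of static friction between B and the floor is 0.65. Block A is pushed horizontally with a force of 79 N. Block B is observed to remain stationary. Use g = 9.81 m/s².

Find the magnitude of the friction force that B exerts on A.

Between the blocks, N₁ = m_A g = 794.6 N.
So the A–B interface can sustain at most μ_s N₁ = 325.8 N of static friction.
Since P = 79 N ≤ 325.8 N, A does not slip on B; friction on A equals P = 79 N.
B experiences an equal 79 N forward from A (third law). B is in equilibrium, so the floor supplies f₂ = 79 N of static friction (limit μ_s(m_A+m_B)g = 1071 N, not exceeded).

f ≈ 79 N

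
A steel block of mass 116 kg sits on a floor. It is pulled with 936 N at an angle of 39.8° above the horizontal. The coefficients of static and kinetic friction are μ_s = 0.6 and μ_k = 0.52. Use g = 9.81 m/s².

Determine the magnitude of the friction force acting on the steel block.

The vertical component of P reduces the normal force: N = m g − P sin α = 1138 − 599.1 = 538.8 N.
Horizontally, friction must balance P cos α = 719.1 N.
μ_s N = 0.6 × 538.8 = 323.3 N.
719.1 > 323.3 N → the steel block slides; f = μ_k N = 0.52×538.8 = 280 N.

f ≈ 280 N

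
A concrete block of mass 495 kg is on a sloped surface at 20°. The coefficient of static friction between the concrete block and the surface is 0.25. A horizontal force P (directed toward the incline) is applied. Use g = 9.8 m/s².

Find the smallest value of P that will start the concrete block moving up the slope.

At impending motion up the slope, friction acts down-slope at its limit: f = μ_s N.
Perpendicular to the incline: N = m g cos θ + P sin θ.
Along the incline: P cos θ = m g sin θ + μ_s N = m g sin θ + μ_s (m g cos θ + P sin θ).
Solving, P (cos θ − μ_s sin θ) = m g (sin θ + μ_s cos θ), so P = 495×9.8×(sin 20° + 0.25 cos 20°)/(cos 20° − 0.25 sin 20°) = 4850×0.5769/0.8542 = 3280 N.

P ≈ 3280 N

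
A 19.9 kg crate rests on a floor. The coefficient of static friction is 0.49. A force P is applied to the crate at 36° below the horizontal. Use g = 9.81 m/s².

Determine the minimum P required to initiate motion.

N = m g + P sin α (the push presses the crate into the floor).
At impending slip, P cos α = μ_s N = μ_s (m g + P sin α).
Solving: P (cos α − μ_s sin α) = μ_s m g → P = 0.49×195/(cos 36° − 0.49 sin 36°) = 95.7/0.521 = 184 N.

P ≈ 184 N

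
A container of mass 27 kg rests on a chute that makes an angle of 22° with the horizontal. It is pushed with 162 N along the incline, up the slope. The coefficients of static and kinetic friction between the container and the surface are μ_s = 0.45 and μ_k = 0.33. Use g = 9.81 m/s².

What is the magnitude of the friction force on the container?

f ≈ 62.8 N (down the incline)

Normal force: N = m g cos θ = 27 × 9.81 × cos 22° = 245.6 N.
The friction needed for equilibrium is m g sin θ − P = 99.22 − 162 = -62.78 N, measured positive up-slope.
Maximum static friction available: μ_s N = 0.45 × 245.6 = 110.5 N.
Since |-62.78| ≤ 110.5 N, the container remains in static equilibrium and friction takes exactly the required value.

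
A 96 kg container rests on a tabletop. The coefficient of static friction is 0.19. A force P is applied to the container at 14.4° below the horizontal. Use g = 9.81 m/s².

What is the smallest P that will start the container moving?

P ≈ 194 N

N = m g + P sin α (the push presses the container into the tabletop).
At impending slip, P cos α = μ_s N = μ_s (m g + P sin α).
Solving: P (cos α − μ_s sin α) = μ_s m g → P = 0.19×942/(cos 14.4° − 0.19 sin 14.4°) = 179/0.9213 = 194 N.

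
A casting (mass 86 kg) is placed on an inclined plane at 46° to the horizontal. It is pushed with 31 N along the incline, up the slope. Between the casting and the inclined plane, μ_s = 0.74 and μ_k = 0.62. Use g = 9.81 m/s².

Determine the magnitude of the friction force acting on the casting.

f ≈ 363 N (up the incline)

The normal reaction is N = m g cos θ = 586.1 N.
The friction needed for equilibrium is m g sin θ − P = 606.9 − 31 = 575.9 N, measured positive up-slope.
Maximum static friction available: μ_s N = 0.74 × 586.1 = 433.7 N.
|575.9| exceeds 433.7 N, so the casting slips down-slope; friction is kinetic, f = μ_k N = 0.62×586.1 = 363 N.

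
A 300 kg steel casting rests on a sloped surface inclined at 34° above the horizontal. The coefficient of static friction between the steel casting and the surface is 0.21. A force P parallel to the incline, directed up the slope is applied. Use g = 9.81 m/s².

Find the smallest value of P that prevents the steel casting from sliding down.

P_min ≈ 1130 N

The steel casting tends to slide down (tan θ > μ_s), so at the point of impending slip friction acts up-slope at its limit: f = μ_s N.
P is parallel to the surface, so N = m g cos θ = 2440 N.
Along the incline: P + μ_s N = m g sin θ, so P = 1650 − 0.21×2440 = 1130 N.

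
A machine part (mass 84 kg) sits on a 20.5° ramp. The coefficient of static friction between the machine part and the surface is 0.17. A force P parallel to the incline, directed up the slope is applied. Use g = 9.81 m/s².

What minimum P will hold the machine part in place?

The machine part tends to slide down (tan θ > μ_s), so at the point of impending slip friction acts up-slope at its limit: f = μ_s N.
P is parallel to the surface, so N = m g cos θ = 772 N.
Along the incline: P + μ_s N = m g sin θ, so P = 289 − 0.17×772 = 157 N.

P_min ≈ 157 N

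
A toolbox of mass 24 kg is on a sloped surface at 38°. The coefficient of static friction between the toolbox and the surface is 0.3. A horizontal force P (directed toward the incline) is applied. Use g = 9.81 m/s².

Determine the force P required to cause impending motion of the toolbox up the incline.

P ≈ 333 N

At impending motion up the slope, friction acts down-slope at its limit: f = μ_s N.
Perpendicular to the incline: N = m g cos θ + P sin θ.
Along the incline: P cos θ = m g sin θ + μ_s N = m g sin θ + μ_s (m g cos θ + P sin θ).
Solving, P (cos θ − μ_s sin θ) = m g (sin θ + μ_s cos θ), so P = 24×9.81×(sin 38° + 0.3 cos 38°)/(cos 38° − 0.3 sin 38°) = 235×0.8521/0.6033 = 333 N.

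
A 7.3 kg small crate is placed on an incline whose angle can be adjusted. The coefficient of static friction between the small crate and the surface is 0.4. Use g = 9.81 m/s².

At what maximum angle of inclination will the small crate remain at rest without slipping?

At the slip threshold, m g sin θ = μ_s · m g cos θ, so tan θ = μ_s.
θ_max = arctan(0.4) = 21.8°.

θ_max ≈ 21.8°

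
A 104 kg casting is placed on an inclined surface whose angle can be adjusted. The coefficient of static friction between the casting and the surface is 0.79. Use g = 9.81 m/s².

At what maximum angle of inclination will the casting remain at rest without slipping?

θ_max ≈ 38.3°

At the slip threshold, m g sin θ = μ_s · m g cos θ, so tan θ = μ_s.
θ_max = arctan(0.79) = 38.3°.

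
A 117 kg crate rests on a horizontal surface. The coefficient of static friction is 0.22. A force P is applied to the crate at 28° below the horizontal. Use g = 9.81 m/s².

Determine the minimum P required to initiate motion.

N = m g + P sin α (the push presses the crate into the horizontal surface).
At impending slip, P cos α = μ_s N = μ_s (m g + P sin α).
Solving: P (cos α − μ_s sin α) = μ_s m g → P = 0.22×1150/(cos 28° − 0.22 sin 28°) = 253/0.7797 = 324 N.

P ≈ 324 N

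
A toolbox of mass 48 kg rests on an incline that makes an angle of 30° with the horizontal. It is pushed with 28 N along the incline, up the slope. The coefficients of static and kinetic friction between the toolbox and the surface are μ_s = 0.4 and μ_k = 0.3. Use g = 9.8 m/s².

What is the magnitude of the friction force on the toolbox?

f ≈ 122 N (up the incline)

Normal force: N = m g cos θ = 48 × 9.8 × cos 30° = 407.4 N.
Parallel to the incline, ΣF = 0 gives f = m g sin θ − P = 235.2 − 28 = 207.2 N (up-slope positive).
The static-friction ceiling is μ_s N = 0.4 × 407.4 = 163 N.
Since |207.2| > 163 N, static friction cannot hold it; the toolbox slides down the incline and kinetic friction applies: f = μ_k N = 0.3 × 407.4 = 122 N.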